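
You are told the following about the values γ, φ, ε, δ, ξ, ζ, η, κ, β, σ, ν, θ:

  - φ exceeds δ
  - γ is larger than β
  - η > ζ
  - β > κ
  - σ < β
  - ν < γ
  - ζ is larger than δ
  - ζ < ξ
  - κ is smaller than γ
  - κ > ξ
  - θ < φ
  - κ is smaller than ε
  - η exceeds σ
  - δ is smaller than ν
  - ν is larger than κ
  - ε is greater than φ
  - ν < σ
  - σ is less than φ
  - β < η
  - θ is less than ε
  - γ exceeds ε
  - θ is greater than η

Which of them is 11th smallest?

The consecutive relations fix a unique order: δ < ζ < ξ < κ < ν < σ < β < η < θ < φ < ε < γ.
The 11th smallest is ε.

ε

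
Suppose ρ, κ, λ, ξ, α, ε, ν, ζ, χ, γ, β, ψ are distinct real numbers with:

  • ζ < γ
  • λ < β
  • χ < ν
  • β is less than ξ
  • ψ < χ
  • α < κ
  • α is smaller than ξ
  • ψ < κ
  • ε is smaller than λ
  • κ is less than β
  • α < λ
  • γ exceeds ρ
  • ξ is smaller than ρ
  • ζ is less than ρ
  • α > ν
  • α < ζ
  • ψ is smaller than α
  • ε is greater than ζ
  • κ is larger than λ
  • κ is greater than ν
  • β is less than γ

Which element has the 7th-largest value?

ε

Piecing the relations together gives one ordering: ψ < χ < ν < α < ζ < ε < λ < κ < β < ξ < ρ < γ.
The 7th largest is ε.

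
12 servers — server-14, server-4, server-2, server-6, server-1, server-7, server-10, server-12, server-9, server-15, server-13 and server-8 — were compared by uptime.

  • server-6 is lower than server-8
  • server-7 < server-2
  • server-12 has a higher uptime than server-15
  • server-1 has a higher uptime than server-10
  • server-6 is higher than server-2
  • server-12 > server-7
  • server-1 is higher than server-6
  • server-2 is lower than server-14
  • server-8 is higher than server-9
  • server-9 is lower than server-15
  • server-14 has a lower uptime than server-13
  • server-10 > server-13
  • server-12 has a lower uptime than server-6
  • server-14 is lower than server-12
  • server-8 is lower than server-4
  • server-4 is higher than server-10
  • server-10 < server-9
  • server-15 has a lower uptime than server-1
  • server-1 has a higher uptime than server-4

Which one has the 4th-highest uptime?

Piecing the relations together gives one ordering: server-7 < server-2 < server-14 < server-13 < server-10 < server-9 < server-15 < server-12 < server-6 < server-8 < server-4 < server-1.
The 4th largest is server-6.

server-6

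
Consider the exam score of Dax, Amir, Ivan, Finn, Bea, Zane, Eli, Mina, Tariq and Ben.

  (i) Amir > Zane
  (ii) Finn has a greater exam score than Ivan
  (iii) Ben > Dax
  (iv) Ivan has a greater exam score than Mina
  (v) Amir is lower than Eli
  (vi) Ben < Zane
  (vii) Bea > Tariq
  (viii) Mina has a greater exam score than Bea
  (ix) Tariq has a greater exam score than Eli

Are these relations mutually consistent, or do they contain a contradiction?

The single ordering Dax < Ben < Zane < Amir < Eli < Tariq < Bea < Mina < Ivan < Finn satisfies every listed relation, so no contradiction arises.

consistent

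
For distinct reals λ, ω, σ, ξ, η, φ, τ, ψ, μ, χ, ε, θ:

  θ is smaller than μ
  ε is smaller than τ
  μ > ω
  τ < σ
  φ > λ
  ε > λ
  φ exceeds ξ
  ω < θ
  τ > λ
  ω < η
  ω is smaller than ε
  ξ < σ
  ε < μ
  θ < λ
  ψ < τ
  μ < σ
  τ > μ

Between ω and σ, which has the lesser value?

Following the relations from ω: ω < θ < λ < ε < μ < τ < σ.
So ω < σ; ω is the smaller of the two.

ω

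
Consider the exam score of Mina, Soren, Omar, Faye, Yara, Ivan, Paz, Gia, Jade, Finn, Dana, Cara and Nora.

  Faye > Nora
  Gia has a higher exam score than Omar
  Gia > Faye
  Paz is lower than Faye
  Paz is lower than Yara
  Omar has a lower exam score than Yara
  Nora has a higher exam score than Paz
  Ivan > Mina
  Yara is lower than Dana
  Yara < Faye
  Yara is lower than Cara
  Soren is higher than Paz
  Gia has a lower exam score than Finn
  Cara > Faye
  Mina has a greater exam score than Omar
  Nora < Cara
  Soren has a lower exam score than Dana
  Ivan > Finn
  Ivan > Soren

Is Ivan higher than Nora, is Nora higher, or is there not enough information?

Nora < Faye < Gia < Finn < Ivan, by transitivity through Faye, Gia, Finn.
So Ivan is higher.

Ivan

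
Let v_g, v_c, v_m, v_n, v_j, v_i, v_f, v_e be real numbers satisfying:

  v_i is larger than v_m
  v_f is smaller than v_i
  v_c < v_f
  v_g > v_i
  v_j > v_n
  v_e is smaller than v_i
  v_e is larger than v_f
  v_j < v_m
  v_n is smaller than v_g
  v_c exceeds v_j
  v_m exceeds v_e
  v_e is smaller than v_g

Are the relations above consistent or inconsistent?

The single ordering v_n < v_j < v_c < v_f < v_e < v_m < v_i < v_g satisfies every listed relation, so no contradiction arises.

consistent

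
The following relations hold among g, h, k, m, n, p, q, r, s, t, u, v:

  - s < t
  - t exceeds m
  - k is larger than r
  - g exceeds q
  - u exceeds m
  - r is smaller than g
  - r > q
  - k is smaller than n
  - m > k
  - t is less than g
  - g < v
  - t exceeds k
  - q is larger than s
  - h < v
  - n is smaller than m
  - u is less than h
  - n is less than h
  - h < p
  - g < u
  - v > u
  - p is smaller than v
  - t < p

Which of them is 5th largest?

g

Piecing the relations together gives one ordering: s < q < r < k < n < m < t < g < u < h < p < v.
The 5th largest is g.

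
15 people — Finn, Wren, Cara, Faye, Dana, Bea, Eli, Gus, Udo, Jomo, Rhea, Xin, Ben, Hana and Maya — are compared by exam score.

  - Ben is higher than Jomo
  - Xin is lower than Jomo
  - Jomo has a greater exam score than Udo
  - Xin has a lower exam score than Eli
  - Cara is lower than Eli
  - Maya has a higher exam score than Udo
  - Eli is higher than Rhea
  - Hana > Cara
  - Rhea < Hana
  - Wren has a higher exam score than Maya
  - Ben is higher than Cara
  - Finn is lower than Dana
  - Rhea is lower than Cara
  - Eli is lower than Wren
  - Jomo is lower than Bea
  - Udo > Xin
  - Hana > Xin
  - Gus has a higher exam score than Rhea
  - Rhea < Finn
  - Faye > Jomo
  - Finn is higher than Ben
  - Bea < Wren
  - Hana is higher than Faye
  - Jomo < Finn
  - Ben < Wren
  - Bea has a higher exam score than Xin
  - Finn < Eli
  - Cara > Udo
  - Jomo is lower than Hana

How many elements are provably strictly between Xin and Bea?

Chaining upward from Xin reaches: Udo, Cara, Jomo, Ben, Faye, Maya, Finn, Hana, Eli, Wren, Dana.
Chaining downward from Bea reaches: Udo, Jomo.
Strictly between Xin and Bea are those in both lists: Udo, Jomo — 2 elements.

2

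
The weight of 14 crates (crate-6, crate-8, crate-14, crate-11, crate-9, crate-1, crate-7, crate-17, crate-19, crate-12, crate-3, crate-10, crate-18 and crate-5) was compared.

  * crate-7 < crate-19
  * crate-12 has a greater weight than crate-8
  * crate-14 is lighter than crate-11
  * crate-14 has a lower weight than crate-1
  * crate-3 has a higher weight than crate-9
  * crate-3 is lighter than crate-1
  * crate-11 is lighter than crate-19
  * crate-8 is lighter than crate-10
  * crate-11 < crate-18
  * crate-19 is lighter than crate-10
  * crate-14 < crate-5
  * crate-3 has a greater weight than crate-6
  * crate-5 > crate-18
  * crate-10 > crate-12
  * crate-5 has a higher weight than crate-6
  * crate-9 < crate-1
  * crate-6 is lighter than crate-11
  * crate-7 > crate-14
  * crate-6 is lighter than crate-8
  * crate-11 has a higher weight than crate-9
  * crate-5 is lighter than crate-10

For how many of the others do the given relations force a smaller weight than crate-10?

10

Directly below crate-10: crate-8, crate-12, crate-19, crate-5.
One step further: crate-6, crate-14, crate-11, crate-18, crate-7 (9 so far).
One step further: crate-9 (10 so far).
No other element is forced below crate-10 by the given relations, so the count is 10.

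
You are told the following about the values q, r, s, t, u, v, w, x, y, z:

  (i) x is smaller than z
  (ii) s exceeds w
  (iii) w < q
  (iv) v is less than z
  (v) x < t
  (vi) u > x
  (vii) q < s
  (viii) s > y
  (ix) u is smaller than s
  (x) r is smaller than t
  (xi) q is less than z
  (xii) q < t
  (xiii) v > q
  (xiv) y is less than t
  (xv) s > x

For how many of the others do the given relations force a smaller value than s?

Directly below s: x, u, y, w, q.
No other element is forced below s by the given relations, so the count is 5.

5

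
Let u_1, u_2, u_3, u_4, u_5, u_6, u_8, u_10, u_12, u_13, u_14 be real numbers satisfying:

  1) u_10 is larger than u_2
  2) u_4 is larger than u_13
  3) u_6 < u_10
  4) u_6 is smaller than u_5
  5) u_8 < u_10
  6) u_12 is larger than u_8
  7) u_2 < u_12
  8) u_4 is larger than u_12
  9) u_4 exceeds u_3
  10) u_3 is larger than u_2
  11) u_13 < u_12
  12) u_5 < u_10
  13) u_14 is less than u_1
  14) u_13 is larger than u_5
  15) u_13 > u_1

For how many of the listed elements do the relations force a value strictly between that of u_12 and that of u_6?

2

The relations place u_6 below u_12. An element lies strictly between them when it is forced above u_6 and also forced below u_12.
Above u_6: {u_5, u_10, u_13, u_4}. Below u_12: {u_14, u_2, u_8, u_5, u_1, u_13}.
Intersection: {u_5, u_13} — 2.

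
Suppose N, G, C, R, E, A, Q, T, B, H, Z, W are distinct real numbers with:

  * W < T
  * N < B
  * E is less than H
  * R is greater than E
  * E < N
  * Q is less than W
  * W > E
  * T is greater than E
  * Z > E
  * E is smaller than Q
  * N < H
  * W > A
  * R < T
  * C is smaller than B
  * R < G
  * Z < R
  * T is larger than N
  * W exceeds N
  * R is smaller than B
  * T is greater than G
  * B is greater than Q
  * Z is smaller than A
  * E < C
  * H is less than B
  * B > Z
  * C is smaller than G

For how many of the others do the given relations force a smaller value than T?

From T the given relations immediately reach E, R, N, G, W.
From those, Z, Q, A, C — 9 in total.
No other element is forced below T by the given relations, so the count is 9.

9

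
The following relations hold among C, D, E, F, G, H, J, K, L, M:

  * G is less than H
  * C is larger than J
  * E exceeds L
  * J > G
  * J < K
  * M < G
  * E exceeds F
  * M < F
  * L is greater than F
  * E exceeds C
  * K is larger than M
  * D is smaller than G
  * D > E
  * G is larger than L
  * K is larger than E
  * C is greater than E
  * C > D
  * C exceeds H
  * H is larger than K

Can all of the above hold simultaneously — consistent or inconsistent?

inconsistent

Chaining the given relations yields E < D < G < J < K < H < C, so E < C. But one relation states C < E. These cannot both hold.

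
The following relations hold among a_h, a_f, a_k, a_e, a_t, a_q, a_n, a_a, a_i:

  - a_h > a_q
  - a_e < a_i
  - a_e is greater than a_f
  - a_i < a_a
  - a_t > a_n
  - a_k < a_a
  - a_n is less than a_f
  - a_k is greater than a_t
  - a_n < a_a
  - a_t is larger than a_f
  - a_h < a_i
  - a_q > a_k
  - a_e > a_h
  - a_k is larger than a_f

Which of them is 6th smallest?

a_h

The consecutive relations fix a unique order: a_n < a_f < a_t < a_k < a_q < a_h < a_e < a_i < a_a.
Counting 6 from the smallest end gives a_h.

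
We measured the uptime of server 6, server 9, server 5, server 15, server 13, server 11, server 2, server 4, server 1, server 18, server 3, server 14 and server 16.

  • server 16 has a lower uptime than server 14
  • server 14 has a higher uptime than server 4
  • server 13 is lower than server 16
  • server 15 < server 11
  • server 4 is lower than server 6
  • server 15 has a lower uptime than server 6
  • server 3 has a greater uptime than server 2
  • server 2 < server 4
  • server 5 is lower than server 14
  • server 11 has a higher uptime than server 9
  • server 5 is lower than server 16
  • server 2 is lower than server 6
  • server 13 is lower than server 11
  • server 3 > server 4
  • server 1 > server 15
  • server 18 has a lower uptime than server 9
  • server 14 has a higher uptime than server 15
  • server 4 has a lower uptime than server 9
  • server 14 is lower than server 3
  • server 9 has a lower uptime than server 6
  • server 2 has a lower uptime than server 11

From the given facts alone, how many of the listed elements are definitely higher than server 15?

5

The elements the relations force above server 15 are server 1, server 11, server 14, server 6, server 3 — no chain reaches any other.
That is 5.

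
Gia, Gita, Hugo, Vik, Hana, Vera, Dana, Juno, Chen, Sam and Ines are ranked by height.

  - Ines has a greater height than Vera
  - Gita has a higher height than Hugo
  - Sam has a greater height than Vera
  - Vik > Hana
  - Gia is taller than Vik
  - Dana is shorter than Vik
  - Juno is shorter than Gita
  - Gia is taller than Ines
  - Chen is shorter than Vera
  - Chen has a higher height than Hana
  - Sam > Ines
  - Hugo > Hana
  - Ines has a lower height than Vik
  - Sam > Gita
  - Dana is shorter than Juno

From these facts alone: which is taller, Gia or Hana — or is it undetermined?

The relevant relations are Hana < Chen; Chen < Vera; Vera < Ines; Ines < Vik; Vik < Gia.
Together: Hana < Chen < Vera < Ines < Vik < Gia.
So Gia is taller.

Gia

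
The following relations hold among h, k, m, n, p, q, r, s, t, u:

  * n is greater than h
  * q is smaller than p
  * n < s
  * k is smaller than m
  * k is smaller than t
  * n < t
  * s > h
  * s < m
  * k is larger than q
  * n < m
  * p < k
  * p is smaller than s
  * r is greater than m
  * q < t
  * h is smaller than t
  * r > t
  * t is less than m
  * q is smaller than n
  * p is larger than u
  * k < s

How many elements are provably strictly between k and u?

1

The relations place u below k. An element lies strictly between them when it is forced above u and also forced below k.
Above u: {p, s, t, m, r}. Below k: {q, p}.
Intersection: {p} — 1.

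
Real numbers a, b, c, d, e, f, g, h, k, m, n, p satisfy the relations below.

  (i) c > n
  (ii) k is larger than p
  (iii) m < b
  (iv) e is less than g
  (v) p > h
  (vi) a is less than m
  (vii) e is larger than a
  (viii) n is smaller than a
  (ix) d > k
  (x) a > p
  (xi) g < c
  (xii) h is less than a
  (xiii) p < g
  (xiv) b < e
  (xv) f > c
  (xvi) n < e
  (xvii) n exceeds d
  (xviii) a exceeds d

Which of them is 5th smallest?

Chaining the given pairs: h < p < k < d < n < a < m < b < e < g < c < f.
Counting 5 from the smallest end gives n.

n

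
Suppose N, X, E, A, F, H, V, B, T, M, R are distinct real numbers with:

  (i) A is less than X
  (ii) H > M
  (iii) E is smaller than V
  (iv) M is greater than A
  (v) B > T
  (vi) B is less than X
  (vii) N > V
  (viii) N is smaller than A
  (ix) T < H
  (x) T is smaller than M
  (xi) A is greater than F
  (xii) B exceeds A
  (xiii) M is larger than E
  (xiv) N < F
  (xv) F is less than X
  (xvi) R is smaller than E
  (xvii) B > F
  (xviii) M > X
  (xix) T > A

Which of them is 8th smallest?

B

Piecing the relations together gives one ordering: R < E < V < N < F < A < T < B < X < M < H.
The 8th smallest is B.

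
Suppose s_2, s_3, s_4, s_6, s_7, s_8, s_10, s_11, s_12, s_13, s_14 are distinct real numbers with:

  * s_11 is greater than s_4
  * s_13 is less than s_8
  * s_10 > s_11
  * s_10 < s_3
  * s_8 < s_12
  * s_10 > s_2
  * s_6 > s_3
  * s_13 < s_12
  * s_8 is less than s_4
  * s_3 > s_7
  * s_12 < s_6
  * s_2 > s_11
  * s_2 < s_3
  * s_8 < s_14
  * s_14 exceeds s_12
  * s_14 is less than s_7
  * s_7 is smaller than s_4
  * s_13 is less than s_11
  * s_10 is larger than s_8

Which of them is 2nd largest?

Piecing the relations together gives one ordering: s_13 < s_8 < s_12 < s_14 < s_7 < s_4 < s_11 < s_2 < s_10 < s_3 < s_6.
The 2nd largest is s_3.

s_3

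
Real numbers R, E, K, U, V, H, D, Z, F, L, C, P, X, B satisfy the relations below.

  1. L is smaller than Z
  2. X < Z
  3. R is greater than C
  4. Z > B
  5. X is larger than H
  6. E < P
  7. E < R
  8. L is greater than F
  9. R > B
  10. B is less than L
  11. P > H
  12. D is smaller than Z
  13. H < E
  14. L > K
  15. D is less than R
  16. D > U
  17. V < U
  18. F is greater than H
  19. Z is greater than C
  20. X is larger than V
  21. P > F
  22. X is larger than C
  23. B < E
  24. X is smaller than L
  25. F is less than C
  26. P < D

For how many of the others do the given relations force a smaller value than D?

From D the given relations immediately reach U, P.
From those, H, F, V, E — 6 in total.
From those, B — 7 in total.
No other element is forced below D by the given relations, so the count is 7.

7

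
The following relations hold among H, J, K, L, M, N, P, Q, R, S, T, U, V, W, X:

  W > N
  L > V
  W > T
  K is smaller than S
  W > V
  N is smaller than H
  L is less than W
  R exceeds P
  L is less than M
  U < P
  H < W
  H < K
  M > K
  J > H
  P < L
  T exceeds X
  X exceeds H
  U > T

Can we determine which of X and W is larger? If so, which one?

W

X < T < U < P < L < W, by transitivity through T, U, P, L.
So W is larger.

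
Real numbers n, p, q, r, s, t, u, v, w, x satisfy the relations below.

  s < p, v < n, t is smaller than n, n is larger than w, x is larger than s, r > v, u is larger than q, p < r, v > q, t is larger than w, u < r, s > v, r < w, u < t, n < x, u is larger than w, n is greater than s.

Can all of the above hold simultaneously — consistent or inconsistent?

inconsistent

Chaining the given relations yields r < w < u, so r < u. But one relation states u < r. These cannot both hold.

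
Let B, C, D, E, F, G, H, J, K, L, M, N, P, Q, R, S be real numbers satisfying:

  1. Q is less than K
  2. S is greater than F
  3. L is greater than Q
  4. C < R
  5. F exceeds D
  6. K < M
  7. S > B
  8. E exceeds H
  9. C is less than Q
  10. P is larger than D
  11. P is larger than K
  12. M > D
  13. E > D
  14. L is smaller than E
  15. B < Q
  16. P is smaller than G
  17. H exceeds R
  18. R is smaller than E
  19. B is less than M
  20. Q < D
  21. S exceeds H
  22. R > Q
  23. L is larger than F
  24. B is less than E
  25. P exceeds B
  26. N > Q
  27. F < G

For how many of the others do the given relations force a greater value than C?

The elements the relations force above C are Q, R, H, N, K, D, M, P, F, L, G, E, S — no chain reaches any other.
That is 13.

13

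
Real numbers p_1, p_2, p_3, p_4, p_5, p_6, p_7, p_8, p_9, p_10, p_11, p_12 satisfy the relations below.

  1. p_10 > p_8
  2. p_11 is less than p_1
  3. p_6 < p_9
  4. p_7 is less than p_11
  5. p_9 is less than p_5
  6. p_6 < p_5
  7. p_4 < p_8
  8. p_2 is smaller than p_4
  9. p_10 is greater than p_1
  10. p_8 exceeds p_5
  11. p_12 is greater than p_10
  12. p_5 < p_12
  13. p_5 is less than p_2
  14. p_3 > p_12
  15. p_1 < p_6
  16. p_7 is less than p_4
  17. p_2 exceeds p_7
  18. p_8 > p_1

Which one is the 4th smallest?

The consecutive relations fix a unique order: p_7 < p_11 < p_1 < p_6 < p_9 < p_5 < p_2 < p_4 < p_8 < p_10 < p_12 < p_3.
The 4th smallest is p_6.

p_6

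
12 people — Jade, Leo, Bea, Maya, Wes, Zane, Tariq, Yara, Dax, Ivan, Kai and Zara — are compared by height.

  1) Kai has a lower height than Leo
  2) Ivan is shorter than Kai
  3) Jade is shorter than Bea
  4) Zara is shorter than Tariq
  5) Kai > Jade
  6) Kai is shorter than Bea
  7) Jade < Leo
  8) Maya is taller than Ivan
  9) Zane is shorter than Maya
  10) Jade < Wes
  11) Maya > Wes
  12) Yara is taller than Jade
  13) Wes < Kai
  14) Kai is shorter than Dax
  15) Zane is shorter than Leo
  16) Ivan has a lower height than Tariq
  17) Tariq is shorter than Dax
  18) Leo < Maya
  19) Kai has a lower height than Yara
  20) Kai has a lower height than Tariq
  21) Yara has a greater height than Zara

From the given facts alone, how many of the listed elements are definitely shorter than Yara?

5

The elements the relations force below Yara are Jade, Ivan, Wes, Kai, Zara — no chain reaches any other.
That is 5.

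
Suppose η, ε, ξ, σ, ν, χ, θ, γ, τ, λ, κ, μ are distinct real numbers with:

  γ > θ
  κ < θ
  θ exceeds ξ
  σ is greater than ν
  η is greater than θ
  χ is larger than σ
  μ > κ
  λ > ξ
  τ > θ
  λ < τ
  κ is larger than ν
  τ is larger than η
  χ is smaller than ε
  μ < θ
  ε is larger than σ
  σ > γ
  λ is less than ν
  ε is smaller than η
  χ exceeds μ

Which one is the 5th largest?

The consecutive relations fix a unique order: ξ < λ < ν < κ < μ < θ < γ < σ < χ < ε < η < τ.
The 5th largest is σ.

σ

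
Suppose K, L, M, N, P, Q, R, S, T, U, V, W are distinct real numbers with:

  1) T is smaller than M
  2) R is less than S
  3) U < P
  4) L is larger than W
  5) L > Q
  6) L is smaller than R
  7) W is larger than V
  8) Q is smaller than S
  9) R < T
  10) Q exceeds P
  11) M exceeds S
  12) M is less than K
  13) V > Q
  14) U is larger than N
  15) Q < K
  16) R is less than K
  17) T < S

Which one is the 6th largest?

L

Piecing the relations together gives one ordering: N < U < P < Q < V < W < L < R < T < S < M < K.
Counting 6 from the largest end gives L.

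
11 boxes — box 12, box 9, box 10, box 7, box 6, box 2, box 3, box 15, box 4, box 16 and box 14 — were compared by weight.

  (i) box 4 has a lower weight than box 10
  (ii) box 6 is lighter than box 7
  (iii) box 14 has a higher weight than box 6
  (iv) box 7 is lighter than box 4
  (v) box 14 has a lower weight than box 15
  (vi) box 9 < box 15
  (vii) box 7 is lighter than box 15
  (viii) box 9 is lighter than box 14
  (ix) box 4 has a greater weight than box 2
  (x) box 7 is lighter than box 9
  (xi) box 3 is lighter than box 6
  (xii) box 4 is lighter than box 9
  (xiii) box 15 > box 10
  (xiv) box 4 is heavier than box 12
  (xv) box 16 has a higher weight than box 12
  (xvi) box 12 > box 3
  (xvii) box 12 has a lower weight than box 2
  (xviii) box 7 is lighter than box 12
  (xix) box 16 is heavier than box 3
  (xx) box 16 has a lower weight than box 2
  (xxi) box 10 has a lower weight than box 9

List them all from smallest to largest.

Each adjacent pair is fixed by a given relation: box 3 < box 6; box 6 < box 7; box 7 < box 12; box 12 < box 16; box 16 < box 2; box 2 < box 4; box 4 < box 10; box 10 < box 9; box 9 < box 14; box 14 < box 15. Chaining them end to end gives the full order.

box 3 < box 6 < box 7 < box 12 < box 16 < box 2 < box 4 < box 10 < box 9 < box 14 < box 15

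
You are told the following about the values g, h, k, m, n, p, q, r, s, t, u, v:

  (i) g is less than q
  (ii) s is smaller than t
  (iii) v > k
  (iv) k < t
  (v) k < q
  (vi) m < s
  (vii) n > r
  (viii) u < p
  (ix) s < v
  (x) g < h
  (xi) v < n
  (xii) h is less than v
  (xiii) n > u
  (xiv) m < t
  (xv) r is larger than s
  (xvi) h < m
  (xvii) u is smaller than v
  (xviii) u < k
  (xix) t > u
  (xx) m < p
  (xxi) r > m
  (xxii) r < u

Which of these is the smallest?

Chaining upward from g: directly above it, h, q; then m, v; then s, r, p, n, t; then u; then k.
That covers every other element, and nothing is given below g, so g is the smallest.

g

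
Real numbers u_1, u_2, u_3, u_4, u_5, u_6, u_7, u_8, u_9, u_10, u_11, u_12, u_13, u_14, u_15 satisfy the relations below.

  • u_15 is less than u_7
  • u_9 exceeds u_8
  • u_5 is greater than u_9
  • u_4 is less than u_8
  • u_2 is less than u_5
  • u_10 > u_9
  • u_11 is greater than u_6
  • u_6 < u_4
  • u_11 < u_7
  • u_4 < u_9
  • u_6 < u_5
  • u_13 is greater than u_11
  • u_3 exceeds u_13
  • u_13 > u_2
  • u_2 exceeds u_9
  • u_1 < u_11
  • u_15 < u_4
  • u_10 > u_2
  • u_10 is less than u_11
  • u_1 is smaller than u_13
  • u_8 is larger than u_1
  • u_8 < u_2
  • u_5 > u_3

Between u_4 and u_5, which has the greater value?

Link the given pairs in sequence: u_4 < u_8; u_8 < u_9; u_9 < u_2; u_2 < u_10; u_10 < u_11; u_11 < u_13; u_13 < u_3; u_3 < u_5.
Together: u_4 < u_8 < u_9 < u_2 < u_10 < u_11 < u_13 < u_3 < u_5.
So u_4 < u_5; u_5 is the larger of the two.

u_5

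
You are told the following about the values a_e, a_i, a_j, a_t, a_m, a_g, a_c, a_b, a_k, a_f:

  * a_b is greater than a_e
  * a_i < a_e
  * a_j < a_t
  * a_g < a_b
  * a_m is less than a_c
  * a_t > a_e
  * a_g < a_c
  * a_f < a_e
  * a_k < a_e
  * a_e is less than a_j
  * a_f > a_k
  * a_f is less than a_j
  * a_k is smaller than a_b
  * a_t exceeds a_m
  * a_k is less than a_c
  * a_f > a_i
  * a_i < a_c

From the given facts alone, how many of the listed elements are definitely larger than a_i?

6

The elements the relations force above a_i are a_c, a_f, a_e, a_j, a_b, a_t — no chain reaches any other.
That is 6.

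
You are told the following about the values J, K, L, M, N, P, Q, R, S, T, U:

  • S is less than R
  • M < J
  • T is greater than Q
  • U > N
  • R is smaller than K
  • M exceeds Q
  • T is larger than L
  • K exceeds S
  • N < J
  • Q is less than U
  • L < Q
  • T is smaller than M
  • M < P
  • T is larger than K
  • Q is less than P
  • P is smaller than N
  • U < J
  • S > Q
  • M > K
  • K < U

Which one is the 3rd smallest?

Piecing the relations together gives one ordering: L < Q < S < R < K < T < M < P < N < U < J.
The 3rd smallest is S.

S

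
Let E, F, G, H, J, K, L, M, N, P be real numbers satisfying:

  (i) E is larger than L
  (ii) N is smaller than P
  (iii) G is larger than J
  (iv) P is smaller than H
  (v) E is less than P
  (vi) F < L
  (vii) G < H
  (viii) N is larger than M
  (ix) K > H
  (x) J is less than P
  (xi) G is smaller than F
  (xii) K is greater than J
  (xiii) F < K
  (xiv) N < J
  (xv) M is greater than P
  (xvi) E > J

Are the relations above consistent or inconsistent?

inconsistent

Chaining the given relations yields M < N < J < G < F < L < E < P, so M < P. But one relation states P < M. These cannot both hold.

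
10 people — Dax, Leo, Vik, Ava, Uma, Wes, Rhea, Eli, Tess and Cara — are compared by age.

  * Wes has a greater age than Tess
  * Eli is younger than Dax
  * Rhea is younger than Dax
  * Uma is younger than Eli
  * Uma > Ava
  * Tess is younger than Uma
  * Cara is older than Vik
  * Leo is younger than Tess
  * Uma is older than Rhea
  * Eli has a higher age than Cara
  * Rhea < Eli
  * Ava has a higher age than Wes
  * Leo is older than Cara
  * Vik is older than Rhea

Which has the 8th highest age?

Cara

The consecutive relations fix a unique order: Rhea < Vik < Cara < Leo < Tess < Wes < Ava < Uma < Eli < Dax.
Counting 8 from the largest end gives Cara.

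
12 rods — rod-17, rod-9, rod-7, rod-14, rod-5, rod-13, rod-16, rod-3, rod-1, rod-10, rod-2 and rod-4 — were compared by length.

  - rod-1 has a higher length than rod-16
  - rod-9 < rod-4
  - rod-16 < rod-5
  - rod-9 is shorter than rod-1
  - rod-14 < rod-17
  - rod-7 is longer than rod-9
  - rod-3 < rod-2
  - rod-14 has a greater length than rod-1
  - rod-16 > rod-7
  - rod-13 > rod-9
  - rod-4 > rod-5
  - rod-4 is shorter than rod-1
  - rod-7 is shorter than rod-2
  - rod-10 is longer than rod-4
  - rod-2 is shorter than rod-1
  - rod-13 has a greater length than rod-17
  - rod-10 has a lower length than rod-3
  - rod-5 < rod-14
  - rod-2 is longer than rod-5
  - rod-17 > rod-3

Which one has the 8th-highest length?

The consecutive relations fix a unique order: rod-9 < rod-7 < rod-16 < rod-5 < rod-4 < rod-10 < rod-3 < rod-2 < rod-1 < rod-14 < rod-17 < rod-13.
Counting 8 from the largest end gives rod-4.

rod-4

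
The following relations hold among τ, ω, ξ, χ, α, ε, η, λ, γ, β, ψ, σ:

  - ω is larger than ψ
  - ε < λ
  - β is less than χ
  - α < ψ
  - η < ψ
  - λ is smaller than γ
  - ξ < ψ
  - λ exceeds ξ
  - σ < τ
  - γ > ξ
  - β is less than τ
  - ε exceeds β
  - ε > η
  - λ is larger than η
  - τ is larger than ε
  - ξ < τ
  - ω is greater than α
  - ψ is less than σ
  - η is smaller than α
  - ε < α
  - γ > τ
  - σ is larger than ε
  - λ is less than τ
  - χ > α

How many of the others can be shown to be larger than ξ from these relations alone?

6

Directly above ξ: λ, ψ, τ, γ.
One step further: σ, ω (6 so far).
No other element is forced above ξ by the given relations, so the count is 6.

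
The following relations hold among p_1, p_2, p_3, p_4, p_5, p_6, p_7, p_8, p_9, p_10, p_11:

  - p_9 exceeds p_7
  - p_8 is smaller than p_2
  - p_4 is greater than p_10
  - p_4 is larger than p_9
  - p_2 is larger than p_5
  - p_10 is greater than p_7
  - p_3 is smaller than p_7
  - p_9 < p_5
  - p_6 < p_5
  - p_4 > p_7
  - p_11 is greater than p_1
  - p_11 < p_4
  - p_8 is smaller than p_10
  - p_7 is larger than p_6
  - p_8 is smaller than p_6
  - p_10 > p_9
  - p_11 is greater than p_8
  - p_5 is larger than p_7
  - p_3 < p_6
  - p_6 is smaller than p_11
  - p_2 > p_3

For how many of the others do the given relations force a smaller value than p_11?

Directly below p_11: p_8, p_6, p_1.
One step further: p_3 (4 so far).
Nothing else is reachable below p_11; 4 in all.

4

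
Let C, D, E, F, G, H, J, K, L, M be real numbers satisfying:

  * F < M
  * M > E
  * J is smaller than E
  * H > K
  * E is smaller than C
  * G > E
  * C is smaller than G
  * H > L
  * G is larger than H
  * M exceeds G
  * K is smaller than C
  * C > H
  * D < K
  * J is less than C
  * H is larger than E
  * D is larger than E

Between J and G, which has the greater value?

The relevant relations are J < E; E < D; D < K; K < H; H < C; C < G.
Chaining these gives J < E < D < K < H < C < G.
So J < G; G is the larger of the two.

G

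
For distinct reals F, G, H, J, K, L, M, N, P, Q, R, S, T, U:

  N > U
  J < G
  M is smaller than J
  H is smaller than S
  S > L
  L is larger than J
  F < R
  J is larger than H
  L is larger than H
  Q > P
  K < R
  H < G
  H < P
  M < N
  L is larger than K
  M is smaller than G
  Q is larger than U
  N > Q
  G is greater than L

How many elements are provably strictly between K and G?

1

Chaining upward from K reaches: L, S, R.
Chaining downward from G reaches: H, M, J, L.
Strictly between K and G are those in both lists: L — 1 element.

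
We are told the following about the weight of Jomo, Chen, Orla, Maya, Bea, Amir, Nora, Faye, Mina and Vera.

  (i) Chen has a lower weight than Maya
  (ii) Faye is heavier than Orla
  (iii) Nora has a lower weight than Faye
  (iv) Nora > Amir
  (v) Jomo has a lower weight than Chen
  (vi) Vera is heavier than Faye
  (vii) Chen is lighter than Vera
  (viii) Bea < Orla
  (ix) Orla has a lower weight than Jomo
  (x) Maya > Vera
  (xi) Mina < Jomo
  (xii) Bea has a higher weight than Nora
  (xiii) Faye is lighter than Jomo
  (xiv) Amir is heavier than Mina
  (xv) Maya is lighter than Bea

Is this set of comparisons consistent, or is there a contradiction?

inconsistent

Chaining the given relations yields Bea < Orla < Faye < Jomo < Chen < Vera < Maya, so Bea < Maya. But one relation states Maya < Bea. These cannot both hold.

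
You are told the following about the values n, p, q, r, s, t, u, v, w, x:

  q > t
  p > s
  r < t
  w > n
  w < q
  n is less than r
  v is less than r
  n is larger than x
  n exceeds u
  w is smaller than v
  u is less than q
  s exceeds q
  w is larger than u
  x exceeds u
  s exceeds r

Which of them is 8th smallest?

Chaining the given pairs: u < x < n < w < v < r < t < q < s < p.
Counting 8 from the smallest end gives q.

q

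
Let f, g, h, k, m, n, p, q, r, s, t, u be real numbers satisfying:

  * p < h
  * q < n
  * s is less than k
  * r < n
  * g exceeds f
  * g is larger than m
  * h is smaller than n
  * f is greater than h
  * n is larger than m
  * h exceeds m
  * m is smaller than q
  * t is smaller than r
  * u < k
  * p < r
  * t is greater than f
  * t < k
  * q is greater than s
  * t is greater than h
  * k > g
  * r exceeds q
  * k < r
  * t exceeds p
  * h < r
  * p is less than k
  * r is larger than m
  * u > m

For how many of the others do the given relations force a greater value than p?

From p the given relations immediately reach h, t, k, r.
From those, f, n — 6 in total.
From those, g — 7 in total.
No other element is forced above p by the given relations, so the count is 7.

7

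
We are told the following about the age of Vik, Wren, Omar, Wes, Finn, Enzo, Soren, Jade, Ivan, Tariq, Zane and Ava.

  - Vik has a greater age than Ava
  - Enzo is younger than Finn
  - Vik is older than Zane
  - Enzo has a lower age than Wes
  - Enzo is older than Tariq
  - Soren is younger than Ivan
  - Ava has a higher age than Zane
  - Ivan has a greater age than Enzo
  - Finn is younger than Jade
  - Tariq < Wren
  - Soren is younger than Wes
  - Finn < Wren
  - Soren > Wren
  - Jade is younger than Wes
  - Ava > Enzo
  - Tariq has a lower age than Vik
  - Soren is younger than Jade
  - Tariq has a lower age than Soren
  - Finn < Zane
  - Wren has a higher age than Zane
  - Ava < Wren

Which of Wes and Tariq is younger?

Tariq

Chaining the given relations: Tariq < Enzo < Finn < Zane < Ava < Wren < Soren < Jade < Wes.
So Tariq < Wes; Tariq is the younger of the two.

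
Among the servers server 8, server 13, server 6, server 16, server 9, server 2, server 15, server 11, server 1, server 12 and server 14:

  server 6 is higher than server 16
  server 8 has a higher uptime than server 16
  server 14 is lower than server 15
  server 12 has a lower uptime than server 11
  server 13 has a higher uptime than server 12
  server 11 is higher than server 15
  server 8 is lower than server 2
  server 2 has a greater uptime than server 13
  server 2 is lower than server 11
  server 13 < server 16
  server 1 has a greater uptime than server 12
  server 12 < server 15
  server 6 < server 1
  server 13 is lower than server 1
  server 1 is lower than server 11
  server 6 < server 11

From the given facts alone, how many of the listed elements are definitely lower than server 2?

From server 2 the given relations immediately reach server 13, server 8.
From those, server 12, server 16 — 4 in total.
Nothing else is reachable below server 2; 4 in all.

4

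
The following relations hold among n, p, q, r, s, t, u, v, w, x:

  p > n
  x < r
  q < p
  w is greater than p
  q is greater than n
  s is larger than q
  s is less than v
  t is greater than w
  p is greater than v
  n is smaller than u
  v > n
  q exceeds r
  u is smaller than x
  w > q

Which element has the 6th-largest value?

Chaining the given pairs: n < u < x < r < q < s < v < p < w < t.
Counting 6 from the largest end gives q.

q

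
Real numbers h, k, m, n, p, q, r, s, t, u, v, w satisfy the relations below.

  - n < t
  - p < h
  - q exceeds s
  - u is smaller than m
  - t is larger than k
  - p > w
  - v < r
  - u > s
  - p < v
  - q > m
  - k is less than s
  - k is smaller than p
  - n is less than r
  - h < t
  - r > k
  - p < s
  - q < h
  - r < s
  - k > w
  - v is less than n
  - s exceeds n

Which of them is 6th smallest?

Chaining the given pairs: w < k < p < v < n < r < s < u < m < q < h < t.
The 6th smallest is r.

r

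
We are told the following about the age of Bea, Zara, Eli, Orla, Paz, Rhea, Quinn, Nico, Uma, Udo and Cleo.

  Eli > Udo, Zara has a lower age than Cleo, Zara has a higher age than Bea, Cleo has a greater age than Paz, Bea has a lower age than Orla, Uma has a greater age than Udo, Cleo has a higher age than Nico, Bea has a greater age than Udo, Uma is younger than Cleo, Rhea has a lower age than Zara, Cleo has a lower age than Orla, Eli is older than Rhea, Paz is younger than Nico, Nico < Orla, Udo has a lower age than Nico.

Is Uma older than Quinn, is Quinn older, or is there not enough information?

Following every chain through Uma: above Uma we get Cleo, Orla; below Uma we get Udo.
Quinn is not reached, and no chain runs the other way from Quinn to Uma.
So the given relations leave the order of Uma and Quinn undetermined.

undetermined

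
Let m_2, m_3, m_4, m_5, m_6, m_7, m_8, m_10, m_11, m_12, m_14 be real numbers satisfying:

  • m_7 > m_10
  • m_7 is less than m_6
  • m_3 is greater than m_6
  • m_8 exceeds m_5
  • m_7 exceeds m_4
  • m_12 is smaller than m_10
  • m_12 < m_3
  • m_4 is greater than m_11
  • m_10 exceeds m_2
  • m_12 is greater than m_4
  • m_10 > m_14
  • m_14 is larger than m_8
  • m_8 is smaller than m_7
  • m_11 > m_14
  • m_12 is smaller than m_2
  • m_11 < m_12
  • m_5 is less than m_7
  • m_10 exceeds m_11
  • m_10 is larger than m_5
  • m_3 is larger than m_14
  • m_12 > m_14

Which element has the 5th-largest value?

The consecutive relations fix a unique order: m_5 < m_8 < m_14 < m_11 < m_4 < m_12 < m_2 < m_10 < m_7 < m_6 < m_3.
Counting 5 from the largest end gives m_2.

m_2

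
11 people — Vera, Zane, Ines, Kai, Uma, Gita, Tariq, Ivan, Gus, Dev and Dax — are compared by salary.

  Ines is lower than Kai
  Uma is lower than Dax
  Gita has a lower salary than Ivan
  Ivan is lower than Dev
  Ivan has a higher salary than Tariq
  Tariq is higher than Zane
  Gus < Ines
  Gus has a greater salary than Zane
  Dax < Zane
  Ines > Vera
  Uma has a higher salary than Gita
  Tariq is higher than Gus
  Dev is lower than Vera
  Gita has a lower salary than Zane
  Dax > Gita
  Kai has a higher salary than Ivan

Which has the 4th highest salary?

The consecutive relations fix a unique order: Gita < Uma < Dax < Zane < Gus < Tariq < Ivan < Dev < Vera < Ines < Kai.
The 4th largest is Dev.

Dev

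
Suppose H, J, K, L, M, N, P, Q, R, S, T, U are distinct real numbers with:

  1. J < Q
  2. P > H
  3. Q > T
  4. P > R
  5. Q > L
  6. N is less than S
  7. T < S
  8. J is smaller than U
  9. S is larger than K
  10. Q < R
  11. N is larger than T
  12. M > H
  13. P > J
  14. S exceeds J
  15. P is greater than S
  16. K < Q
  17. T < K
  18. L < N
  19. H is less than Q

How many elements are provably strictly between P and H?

The relations place H below P. An element lies strictly between them when it is forced above H and also forced below P.
Above H: {M, Q, R}. Below P: {T, J, L, K, N, Q, R, S}.
Intersection: {Q, R} — 2.

2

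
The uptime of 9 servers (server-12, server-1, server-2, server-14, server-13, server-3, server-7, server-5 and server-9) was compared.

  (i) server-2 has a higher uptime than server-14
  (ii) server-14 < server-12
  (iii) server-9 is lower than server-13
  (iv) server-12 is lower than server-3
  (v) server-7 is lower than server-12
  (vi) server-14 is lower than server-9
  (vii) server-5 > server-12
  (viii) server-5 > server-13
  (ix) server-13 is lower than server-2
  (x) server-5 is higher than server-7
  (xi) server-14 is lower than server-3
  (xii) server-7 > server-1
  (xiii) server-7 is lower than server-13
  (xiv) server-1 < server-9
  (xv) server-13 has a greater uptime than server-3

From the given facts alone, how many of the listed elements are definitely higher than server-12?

4

From server-12 the given relations immediately reach server-3, server-5.
From those, server-13 — 3 in total.
From those, server-2 — 4 in total.
No other element is forced above server-12 by the given relations, so the count is 4.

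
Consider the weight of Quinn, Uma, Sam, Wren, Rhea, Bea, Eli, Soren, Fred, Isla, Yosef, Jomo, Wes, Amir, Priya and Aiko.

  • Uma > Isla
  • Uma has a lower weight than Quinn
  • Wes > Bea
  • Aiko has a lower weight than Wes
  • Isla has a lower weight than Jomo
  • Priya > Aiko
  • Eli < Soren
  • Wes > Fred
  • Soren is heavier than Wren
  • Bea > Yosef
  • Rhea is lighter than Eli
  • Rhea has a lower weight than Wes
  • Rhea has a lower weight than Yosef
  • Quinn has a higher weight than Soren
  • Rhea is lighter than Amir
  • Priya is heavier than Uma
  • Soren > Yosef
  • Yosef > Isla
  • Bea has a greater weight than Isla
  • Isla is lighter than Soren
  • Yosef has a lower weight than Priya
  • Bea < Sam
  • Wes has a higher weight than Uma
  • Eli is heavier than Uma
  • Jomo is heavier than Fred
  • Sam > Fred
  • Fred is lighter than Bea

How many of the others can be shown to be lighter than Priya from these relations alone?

5

From Priya the given relations immediately reach Aiko, Uma, Yosef.
From those, Isla, Rhea — 5 in total.
Nothing else is reachable below Priya; 5 in all.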